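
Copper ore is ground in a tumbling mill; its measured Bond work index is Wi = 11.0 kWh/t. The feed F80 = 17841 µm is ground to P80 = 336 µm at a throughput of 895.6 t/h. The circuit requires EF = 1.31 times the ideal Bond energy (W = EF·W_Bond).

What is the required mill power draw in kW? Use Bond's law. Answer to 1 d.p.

W = 10 Wi (P80^-0.5 − F80^-0.5)
W = 10·11.0·(1/√336 − 1/√17841) = 10·11.0·(0.047068) = 5.1775 kWh/t
With EF = 1.31: W = 5.1775·1.31 = 6.7825 kWh/t
Mill draw = 6.7825 × 895.6 = 6074.4 kW

P = 6074.4 kW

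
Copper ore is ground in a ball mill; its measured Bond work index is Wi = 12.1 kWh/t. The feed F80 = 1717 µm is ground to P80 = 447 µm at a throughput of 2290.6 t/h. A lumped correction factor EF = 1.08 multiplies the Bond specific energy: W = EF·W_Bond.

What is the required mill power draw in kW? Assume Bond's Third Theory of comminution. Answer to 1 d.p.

P = 6934.2 kW

W = 10 Wi (1/√P80 − 1/√F80)  [Bond]
W = 10·12.1·(1/√447 − 1/√1717) = 10·12.1·(0.023165) = 2.8030 kWh/t
Corrected W = EF·W_Bond = 1.08·2.8030 = 3.0272 kWh/t
Mill draw = 3.0272 × 2290.6 = 6934.2 kW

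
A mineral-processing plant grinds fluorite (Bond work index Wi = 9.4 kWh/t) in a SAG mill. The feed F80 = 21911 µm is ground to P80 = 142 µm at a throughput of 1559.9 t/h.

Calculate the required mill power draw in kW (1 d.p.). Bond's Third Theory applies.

P = 11314.4 kW

W_Bond = 10·Wi·(1/√P₈₀ − 1/√F₈₀)
W = 10·9.4·(1/√142 − 1/√21911) = 10·9.4·(0.077162) = 7.2533 kWh/t
Mill draw = 7.2533 × 1559.9 = 11314.4 kW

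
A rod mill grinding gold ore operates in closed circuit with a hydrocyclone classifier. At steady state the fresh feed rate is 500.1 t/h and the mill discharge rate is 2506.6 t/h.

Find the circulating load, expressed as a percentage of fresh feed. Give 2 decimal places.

CL = 401.22 %

Steady state: M = F + R.
R = M − F = 2506.6 − 500.1 = 2006.5 t/h
CL = 100·R/F = 100·2006.5/500.1 = 401.22 %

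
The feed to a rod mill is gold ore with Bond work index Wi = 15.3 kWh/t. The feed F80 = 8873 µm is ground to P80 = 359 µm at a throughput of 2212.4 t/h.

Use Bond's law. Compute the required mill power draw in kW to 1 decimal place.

W = 10 Wi / √P80 − 10 Wi / √F80
W = 10·15.3·(1/√359 − 1/√8873) = 10·15.3·(0.042162) = 6.4508 kWh/t
P_mill = W·ṁ = 6.4508·2212.4 = 14271.7 kW

P = 14271.7 kW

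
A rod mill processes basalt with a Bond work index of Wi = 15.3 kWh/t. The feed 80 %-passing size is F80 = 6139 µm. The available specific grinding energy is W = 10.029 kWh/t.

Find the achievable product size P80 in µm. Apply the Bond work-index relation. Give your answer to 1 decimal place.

P80 = 163.1 µm

W = 10 Wi (1/√P80 − 1/√F80)  [Bond]
P80^(−½) = W/(10 Wi) + F80^(−½)
  = 10.0290/(10·15.3) + 1/√6139 = 0.065549 + 0.012763 = 0.078312
P80 = (1/0.078312)² = 12.7694² = 163.06 µm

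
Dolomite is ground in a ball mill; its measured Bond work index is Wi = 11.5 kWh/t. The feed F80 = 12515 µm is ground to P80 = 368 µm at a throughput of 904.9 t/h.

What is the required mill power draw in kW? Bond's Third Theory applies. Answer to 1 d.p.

P = 4494.5 kW

Bond: W = 10·Wi·(1/√P80 − 1/√F80)
W = 10·11.5·(1/√368 − 1/√12515) = 10·11.5·(0.043190) = 4.9668 kWh/t
Mill draw = 4.9668 × 904.9 = 4494.5 kW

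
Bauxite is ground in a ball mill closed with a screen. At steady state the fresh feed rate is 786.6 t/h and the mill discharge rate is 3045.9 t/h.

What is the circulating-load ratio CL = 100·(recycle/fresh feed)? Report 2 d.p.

CL = 287.22 %

Steady state: M = F + R.
R = M − F = 3045.9 − 786.6 = 2259.3 t/h
CL = 100·R/F = 100·2259.3/786.6 = 287.22 %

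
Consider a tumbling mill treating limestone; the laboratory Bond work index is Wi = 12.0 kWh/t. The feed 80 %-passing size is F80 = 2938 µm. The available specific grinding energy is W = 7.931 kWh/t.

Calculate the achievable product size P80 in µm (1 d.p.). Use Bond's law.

P80 = 139.9 µm

W = 10 Wi / √P80 − 10 Wi / √F80
⇒ 1/√P80 = W/(10 Wi) + 1/√F80
  = 7.9310/(10·12.0) + 1/√2938 = 0.066092 + 0.018449 = 0.084541
P80 = (1/0.084541)² = 11.8286² = 139.92 µm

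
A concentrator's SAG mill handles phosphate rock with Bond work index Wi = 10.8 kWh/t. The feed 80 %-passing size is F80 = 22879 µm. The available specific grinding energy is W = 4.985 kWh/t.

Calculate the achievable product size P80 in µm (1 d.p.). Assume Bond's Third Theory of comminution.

W = 10·Wi·(P80^(-½) − F80^(-½))
⇒ 1/√P80 = W/(10·Wi) + 1/√F80
  = 4.9850/(10·10.8) + 1/√22879 = 0.046157 + 0.006611 = 0.052769
P80 = (1/0.052769)² = 18.9507² = 359.13 µm

P80 = 359.1 µm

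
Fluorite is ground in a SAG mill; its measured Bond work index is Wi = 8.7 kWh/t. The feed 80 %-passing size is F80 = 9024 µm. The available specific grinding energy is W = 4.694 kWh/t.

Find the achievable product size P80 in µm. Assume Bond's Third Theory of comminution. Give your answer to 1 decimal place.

P80 = 240.5 µm

Bond:  W = 10 Wi (1/√P − 1/√F)
P80^(−½) = W/(10 Wi) + F80^(−½)
  = 4.6940/(10·8.7) + 1/√9024 = 0.053954 + 0.010527 = 0.064481
P80 = (1/0.064481)² = 15.5085² = 240.51 µm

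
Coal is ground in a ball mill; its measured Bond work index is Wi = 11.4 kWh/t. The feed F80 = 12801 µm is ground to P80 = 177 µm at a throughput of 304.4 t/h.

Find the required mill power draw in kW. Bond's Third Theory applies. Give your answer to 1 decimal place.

W = 10 Wi (P80^-0.5 − F80^-0.5)
W = 10·11.4·(1/√177 − 1/√12801) = 10·11.4·(0.066326) = 7.5612 kWh/t
Power = W × throughput = 7.5612 kWh/t × 304.4 t/h = 2301.6 kW

P = 2301.6 kW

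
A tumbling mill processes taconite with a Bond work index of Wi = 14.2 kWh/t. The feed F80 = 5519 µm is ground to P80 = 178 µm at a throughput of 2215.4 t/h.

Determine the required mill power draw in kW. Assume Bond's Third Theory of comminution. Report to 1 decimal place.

W = 10 Wi (P80^-0.5 − F80^-0.5)
W = 10·14.2·(1/√178 − 1/√5519) = 10·14.2·(0.061492) = 8.7319 kWh/t
P_mill = W·ṁ = 8.7319·2215.4 = 19344.7 kW

P = 19344.7 kW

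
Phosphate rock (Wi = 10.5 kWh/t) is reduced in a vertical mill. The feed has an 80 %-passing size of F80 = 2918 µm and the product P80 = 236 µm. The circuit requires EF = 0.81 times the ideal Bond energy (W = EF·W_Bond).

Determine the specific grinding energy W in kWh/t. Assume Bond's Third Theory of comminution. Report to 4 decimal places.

Bond:  W = 10 Wi (1/√P − 1/√F)
1/√236 = 0.065094;  1/√2918 = 0.018512
W = 10·10.5·(0.065094 − 0.018512) = 4.8911 kWh/t
Corrected W = EF·W_Bond = 0.81·4.8911 = 3.9618 kWh/t

W = 3.9618 kWh/t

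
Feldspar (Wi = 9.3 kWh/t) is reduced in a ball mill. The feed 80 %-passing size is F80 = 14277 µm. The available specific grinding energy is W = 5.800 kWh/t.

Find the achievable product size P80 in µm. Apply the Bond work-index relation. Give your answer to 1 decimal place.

P80 = 199.9 µm

W = 10·Wi·[P80^(−½) − F80^(−½)]
1/√P80 = 1/√F80 + W/(10·Wi)
  = 5.8000/(10·9.3) + 1/√14277 = 0.062366 + 0.008369 = 0.070735
P80 = (1/0.070735)² = 14.1373² = 199.86 µm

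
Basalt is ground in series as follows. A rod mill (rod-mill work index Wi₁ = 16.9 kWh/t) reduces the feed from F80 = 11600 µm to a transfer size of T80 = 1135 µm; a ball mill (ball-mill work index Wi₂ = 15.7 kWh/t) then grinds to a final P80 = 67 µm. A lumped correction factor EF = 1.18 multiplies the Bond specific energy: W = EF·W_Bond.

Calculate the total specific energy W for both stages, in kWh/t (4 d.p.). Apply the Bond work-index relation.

W = 10 Wi (P80^-0.5 − F80^-0.5)
Stage 1 (11600→1135 µm, Wi₁=16.9): W₁ = 10·16.9·(0.029683 − 0.009285) = 3.4472 kWh/t
Stage 2 (1135→67 µm, Wi₂=15.7): W₂ = 10·15.7·(0.122169 − 0.029683) = 14.5204 kWh/t
W = W₁ + W₂ = 3.4472 + 14.5204 = 17.9677 kWh/t
Corrected W = EF·W_Bond = 1.18·17.9677 = 21.2018 kWh/t

W = 21.2018 kWh/t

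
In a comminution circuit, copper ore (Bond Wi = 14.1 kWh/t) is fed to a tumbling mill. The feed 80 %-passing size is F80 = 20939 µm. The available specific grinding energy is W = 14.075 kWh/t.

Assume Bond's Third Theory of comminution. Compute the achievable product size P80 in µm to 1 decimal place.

W_Bond = 10·Wi·(1/√P₈₀ − 1/√F₈₀)
⇒ 1/√P80 = W/(10 Wi) + 1/√F80
  = 14.0750/(10·14.1) + 1/√20939 = 0.099823 + 0.006911 = 0.106733
P80 = (1/0.106733)² = 9.3691² = 87.78 µm

P80 = 87.8 µm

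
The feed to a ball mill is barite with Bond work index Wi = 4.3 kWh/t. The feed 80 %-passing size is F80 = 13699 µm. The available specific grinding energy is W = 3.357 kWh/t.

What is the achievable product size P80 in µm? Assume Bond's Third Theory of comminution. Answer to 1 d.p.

P80 = 133.3 µm

W = 10 Wi (1/√P80 − 1/√F80)  [Bond]
P80^-0.5 = F80^-0.5 + W/(10 Wi)
  = 3.3570/(10·4.3) + 1/√13699 = 0.078070 + 0.008544 = 0.086614
P80 = (1/0.086614)² = 11.5455² = 133.30 µm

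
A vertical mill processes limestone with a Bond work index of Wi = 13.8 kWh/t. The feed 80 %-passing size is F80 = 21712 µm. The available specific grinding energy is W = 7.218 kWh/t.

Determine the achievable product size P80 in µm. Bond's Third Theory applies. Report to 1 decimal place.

W = 10 Wi (1/√P80 − 1/√F80)  [Bond]
P80^(−½) = W/(10 Wi) + F80^(−½)
  = 7.2180/(10·13.8) + 1/√21712 = 0.052304 + 0.006787 = 0.059091
P80 = (1/0.059091)² = 16.9231² = 286.39 µm

P80 = 286.4 µm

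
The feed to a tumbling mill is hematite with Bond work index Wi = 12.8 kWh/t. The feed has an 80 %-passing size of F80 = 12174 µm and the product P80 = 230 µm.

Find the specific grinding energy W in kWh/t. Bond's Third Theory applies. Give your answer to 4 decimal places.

W = 10 Wi (1/√P80 − 1/√F80)  [Bond]
1/√230 = 0.065938;  1/√12174 = 0.009063
W = 10·12.8·(0.065938 − 0.009063) = 7.2800 kWh/t

W = 7.2800 kWh/t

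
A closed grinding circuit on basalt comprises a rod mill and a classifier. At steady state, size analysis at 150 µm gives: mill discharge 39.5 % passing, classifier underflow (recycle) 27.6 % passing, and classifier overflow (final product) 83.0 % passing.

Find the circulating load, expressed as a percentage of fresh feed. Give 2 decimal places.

Mass balance on the −150 µm fraction:
(1+r)·d = r·u + o ⇒ r = (o−d)/(d−u)
r = (83.0 − 39.5)/(39.5 − 27.6) = 43.5/11.9 = 3.6555
CL = 100·r = 365.55 %

CL = 365.55 %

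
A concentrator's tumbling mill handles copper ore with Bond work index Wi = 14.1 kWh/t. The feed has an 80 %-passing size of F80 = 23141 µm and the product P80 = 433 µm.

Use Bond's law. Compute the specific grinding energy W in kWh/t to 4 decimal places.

W = 5.8491 kWh/t

W = 10·Wi·(P80^(-½) − F80^(-½))
1/√433 = 0.048057;  1/√23141 = 0.006574
W = 10·14.1·(0.048057 − 0.006574) = 5.8491 kWh/t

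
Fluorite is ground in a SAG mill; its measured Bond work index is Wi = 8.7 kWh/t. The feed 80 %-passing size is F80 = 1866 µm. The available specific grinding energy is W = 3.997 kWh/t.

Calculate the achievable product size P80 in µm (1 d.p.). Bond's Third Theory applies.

Bond: W = 10·Wi·(1/√P80 − 1/√F80)
P80^(−½) = W/(10 Wi) + F80^(−½)
  = 3.9970/(10·8.7) + 1/√1866 = 0.045943 + 0.023150 = 0.069092
P80 = (1/0.069092)² = 14.4734² = 209.48 µm

P80 = 209.5 µm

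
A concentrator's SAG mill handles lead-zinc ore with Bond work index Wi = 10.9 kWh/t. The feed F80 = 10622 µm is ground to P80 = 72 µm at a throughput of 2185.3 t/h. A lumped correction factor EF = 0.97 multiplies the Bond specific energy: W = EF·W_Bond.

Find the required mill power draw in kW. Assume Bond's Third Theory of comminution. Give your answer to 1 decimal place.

W = 10 Wi (1/√P80 − 1/√F80)  [Bond]
W = 10·10.9·(1/√72 − 1/√10622) = 10·10.9·(0.108148) = 11.7882 kWh/t
With EF = 0.97: W = 11.7882·0.97 = 11.4345 kWh/t
Mill draw = 11.4345 × 2185.3 = 24987.9 kW

P = 24987.9 kW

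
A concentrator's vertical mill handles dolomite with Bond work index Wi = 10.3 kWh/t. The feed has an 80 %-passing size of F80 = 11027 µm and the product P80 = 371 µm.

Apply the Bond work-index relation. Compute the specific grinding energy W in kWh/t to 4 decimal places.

W = 4.3666 kWh/t

W = 10 Wi / √P80 − 10 Wi / √F80
1/√371 = 0.051917;  1/√11027 = 0.009523
W = 10·10.3·(0.051917 − 0.009523) = 4.3666 kWh/t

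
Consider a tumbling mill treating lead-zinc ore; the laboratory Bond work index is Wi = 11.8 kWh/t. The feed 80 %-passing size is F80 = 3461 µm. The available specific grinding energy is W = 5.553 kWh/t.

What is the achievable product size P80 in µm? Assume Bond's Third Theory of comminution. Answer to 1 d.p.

W = 10 Wi (1/√P80 − 1/√F80)  [Bond]
⇒ 1/√P80 = W/(10·Wi) + 1/√F80
  = 5.5530/(10·11.8) + 1/√3461 = 0.047059 + 0.016998 = 0.064057
P80 = (1/0.064057)² = 15.6110² = 243.70 µm

P80 = 243.7 µm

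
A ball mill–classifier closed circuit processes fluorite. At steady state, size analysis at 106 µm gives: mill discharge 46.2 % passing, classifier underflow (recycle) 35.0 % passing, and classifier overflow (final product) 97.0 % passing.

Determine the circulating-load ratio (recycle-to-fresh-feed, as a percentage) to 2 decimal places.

CL = 453.57 %

Two-product formula at 106 µm:
(1+r)·d = r·u + o ⇒ r = (o−d)/(d−u)
r = (97.0 − 46.2)/(46.2 − 35.0) = 50.8/11.2 = 4.5357
CL = 100·r = 453.57 %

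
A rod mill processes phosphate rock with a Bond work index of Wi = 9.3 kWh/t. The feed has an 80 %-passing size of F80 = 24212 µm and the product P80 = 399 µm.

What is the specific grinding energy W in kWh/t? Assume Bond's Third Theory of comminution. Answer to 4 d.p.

W = 4.0581 kWh/t

Bond:  W = 10 Wi (1/√P − 1/√F)
1/√399 = 0.050063;  1/√24212 = 0.006427
W = 10·9.3·(0.050063 − 0.006427) = 4.0581 kWh/t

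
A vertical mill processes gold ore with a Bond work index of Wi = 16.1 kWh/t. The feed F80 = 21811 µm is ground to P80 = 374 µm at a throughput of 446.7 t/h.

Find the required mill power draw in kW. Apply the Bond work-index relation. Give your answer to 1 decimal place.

P = 3231.9 kW

W = 10 Wi (1/√P80 − 1/√F80)  [Bond]
W = 10·16.1·(1/√374 − 1/√21811) = 10·16.1·(0.044938) = 7.2350 kWh/t
Mill draw = 7.2350 × 446.7 = 3231.9 kW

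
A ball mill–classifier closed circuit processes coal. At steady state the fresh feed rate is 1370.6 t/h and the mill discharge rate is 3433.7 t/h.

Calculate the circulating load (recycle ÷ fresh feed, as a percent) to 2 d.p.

Steady state: M = F + R.
R = M − F = 3433.7 − 1370.6 = 2063.1 t/h
CL = 100·R/F = 100·2063.1/1370.6 = 150.53 %

CL = 150.53 %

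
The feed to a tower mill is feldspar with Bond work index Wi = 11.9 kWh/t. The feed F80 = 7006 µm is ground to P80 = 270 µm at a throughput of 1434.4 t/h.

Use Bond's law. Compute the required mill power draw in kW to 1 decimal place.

P = 8348.8 kW

W = 10 Wi / √P80 − 10 Wi / √F80
W = 10·11.9·(1/√270 − 1/√7006) = 10·11.9·(0.048911) = 5.8204 kWh/t
Mill draw = 5.8204 × 1434.4 = 8348.8 kW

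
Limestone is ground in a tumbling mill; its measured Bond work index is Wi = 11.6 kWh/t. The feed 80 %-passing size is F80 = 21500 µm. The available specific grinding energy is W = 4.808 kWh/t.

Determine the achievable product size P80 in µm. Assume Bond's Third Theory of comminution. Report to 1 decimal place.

W = 10·Wi·(P80^(-½) − F80^(-½))
⇒ 1/√P80 = W/(10 Wi) + 1/√F80
  = 4.8080/(10·11.6) + 1/√21500 = 0.041448 + 0.006820 = 0.048268
P80 = (1/0.048268)² = 20.7176² = 429.22 µm

P80 = 429.2 µm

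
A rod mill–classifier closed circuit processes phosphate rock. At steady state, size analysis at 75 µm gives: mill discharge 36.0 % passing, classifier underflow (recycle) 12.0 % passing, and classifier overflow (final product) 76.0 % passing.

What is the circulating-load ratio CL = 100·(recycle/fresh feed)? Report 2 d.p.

CL = 166.67 %

Classifier node, passing 75 µm:
(1+r)·d = r·u + o ⇒ r = (o−d)/(d−u)
r = (76.0 − 36.0)/(36.0 − 12.0) = 40.0/24.0 = 1.6667
CL = 100·r = 166.67 %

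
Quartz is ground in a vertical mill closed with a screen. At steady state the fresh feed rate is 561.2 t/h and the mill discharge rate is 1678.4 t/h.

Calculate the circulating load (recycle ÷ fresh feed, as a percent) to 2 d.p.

CL = 199.07 %

M = F + R at steady state, so:
R = M − F = 1678.4 − 561.2 = 1117.2 t/h
CL = 100·R/F = 100·1117.2/561.2 = 199.07 %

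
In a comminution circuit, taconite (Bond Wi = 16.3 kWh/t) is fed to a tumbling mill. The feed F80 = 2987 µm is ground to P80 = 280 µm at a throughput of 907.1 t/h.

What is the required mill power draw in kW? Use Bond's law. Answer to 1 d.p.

P = 6130.8 kW

W = 10·Wi·[P80^(−½) − F80^(−½)]
W = 10·16.3·(1/√280 − 1/√2987) = 10·16.3·(0.041464) = 6.7587 kWh/t
Mill draw = 6.7587 × 907.1 = 6130.8 kW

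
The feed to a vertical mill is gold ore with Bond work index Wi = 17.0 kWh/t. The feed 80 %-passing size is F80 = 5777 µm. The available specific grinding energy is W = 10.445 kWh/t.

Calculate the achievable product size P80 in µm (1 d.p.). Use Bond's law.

W = 10 Wi (1/√P80 − 1/√F80)  [Bond]
⇒ 1/√P80 = W/(10 Wi) + 1/√F80
  = 10.4450/(10·17.0) + 1/√5777 = 0.061441 + 0.013157 = 0.074598
P80 = (1/0.074598)² = 13.4052² = 179.70 µm

P80 = 179.7 µm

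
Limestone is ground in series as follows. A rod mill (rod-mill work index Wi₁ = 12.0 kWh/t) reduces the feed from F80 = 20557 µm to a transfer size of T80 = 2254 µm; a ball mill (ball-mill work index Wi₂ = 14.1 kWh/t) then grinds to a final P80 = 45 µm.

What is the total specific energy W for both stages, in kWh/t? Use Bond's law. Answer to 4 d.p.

Bond: W = 10·Wi·(1/√P80 − 1/√F80)
Stage 1 (20557→2254 µm, Wi₁=12.0): W₁ = 10·12.0·(0.021063 − 0.006975) = 1.6906 kWh/t
Stage 2 (2254→45 µm, Wi₂=14.1): W₂ = 10·14.1·(0.149071 − 0.021063) = 18.0491 kWh/t
W = W₁ + W₂ = 1.6906 + 18.0491 = 19.7398 kWh/t

W = 19.7398 kWh/t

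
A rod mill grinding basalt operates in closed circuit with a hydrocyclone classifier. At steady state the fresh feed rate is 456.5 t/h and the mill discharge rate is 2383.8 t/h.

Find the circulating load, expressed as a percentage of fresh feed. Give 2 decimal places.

CL = 422.19 %

Discharge = new feed + return, hence
R = M − F = 2383.8 − 456.5 = 1927.3 t/h
CL = 100·R/F = 100·1927.3/456.5 = 422.19 %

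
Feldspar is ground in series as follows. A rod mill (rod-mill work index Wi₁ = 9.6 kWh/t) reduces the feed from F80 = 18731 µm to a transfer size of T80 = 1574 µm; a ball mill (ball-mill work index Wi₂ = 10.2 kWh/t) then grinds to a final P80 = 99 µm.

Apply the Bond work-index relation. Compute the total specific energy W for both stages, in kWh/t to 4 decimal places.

W = 9.3987 kWh/t

W = 10·Wi·(P80^(-½) − F80^(-½))
Stage 1 (18731→1574 µm, Wi₁=9.6): W₁ = 10·9.6·(0.025206 − 0.007307) = 1.7183 kWh/t
Stage 2 (1574→99 µm, Wi₂=10.2): W₂ = 10·10.2·(0.100504 − 0.025206) = 7.6804 kWh/t
W = W₁ + W₂ = 1.7183 + 7.6804 = 9.3987 kWh/t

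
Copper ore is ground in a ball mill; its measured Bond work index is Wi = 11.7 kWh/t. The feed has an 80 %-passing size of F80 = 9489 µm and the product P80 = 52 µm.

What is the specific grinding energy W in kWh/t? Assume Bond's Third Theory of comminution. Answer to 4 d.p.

W = 10·Wi·(P80^(-½) − F80^(-½))
1/√52 = 0.138675;  1/√9489 = 0.010266
W = 10·11.7·(0.138675 − 0.010266) = 15.0239 kWh/t

W = 15.0239 kWh/t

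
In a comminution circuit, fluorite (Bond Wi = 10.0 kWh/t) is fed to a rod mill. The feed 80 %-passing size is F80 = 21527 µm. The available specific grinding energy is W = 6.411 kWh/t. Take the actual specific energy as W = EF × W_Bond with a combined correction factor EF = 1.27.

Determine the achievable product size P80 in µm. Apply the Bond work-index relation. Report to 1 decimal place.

W = 10 Wi (1/√P80 − 1/√F80)  [Bond]
W_Bond = W / EF = 6.411 / 1.27 = 5.0480 kWh/t
P80^-0.5 = F80^-0.5 + W_Bond/(10 Wi)
  = 5.0480/(10·10.0) + 1/√21527 = 0.050480 + 0.006816 = 0.057296
P80 = (1/0.057296)² = 17.4532² = 304.62 µm

P80 = 304.6 µm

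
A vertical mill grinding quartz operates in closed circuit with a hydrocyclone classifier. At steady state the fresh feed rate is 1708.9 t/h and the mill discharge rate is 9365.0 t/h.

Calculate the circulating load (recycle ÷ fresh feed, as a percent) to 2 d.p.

CL = 448.01 %

Steady state: M = F + R.
R = M − F = 9365.0 − 1708.9 = 7656.1 t/h
CL = 100·R/F = 100·7656.1/1708.9 = 448.01 %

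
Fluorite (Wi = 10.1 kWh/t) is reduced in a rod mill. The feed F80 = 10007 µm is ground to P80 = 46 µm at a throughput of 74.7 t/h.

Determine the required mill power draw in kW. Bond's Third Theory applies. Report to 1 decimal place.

P = 1037.0 kW

W = 10 Wi / √P80 − 10 Wi / √F80
W = 10·10.1·(1/√46 − 1/√10007) = 10·10.1·(0.137445) = 13.8820 kWh/t
Power = W × throughput = 13.8820 kWh/t × 74.7 t/h = 1037.0 kW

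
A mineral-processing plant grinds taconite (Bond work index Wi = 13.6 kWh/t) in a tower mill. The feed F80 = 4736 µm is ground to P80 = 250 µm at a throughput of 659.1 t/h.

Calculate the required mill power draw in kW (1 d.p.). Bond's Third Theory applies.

P = 4366.7 kW

W = 10·Wi·[P80^(−½) − F80^(−½)]
W = 10·13.6·(1/√250 − 1/√4736) = 10·13.6·(0.048715) = 6.6252 kWh/t
Power = W × throughput = 6.6252 kWh/t × 659.1 t/h = 4366.7 kW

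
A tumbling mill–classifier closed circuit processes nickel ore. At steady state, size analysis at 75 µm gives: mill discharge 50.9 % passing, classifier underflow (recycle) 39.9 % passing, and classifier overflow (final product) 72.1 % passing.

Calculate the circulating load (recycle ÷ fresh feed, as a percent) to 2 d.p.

CL = 192.73 %

Mass balance on the −75 µm fraction:
r = (o − d)/(d − u)
r = (72.1 − 50.9)/(50.9 − 39.9) = 21.2/11.0 = 1.9273
CL = 100·r = 192.73 %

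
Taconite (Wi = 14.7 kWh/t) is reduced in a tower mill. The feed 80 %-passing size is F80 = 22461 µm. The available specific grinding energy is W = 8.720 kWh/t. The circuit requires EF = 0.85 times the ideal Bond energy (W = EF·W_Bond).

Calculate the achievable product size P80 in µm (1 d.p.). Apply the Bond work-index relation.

Bond:  W = 10 Wi (1/√P − 1/√F)
W_Bond = W / EF = 8.720 / 0.85 = 10.2588 kWh/t
⇒ 1/√P80 = W_Bond/(10 Wi) + 1/√F80
  = 10.2588/(10·14.7) + 1/√22461 = 0.069788 + 0.006672 = 0.076460
P80 = (1/0.076460)² = 13.0787² = 171.05 µm

P80 = 171.1 µm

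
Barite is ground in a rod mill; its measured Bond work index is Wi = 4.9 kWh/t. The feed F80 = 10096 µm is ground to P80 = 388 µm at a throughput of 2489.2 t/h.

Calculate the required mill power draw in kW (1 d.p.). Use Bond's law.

W = 10·Wi·[P80^(−½) − F80^(−½)]
W = 10·4.9·(1/√388 − 1/√10096) = 10·4.9·(0.040815) = 1.9999 kWh/t
P = W·T = 1.9999·2489.2 = 4978.2 kW

P = 4978.2 kW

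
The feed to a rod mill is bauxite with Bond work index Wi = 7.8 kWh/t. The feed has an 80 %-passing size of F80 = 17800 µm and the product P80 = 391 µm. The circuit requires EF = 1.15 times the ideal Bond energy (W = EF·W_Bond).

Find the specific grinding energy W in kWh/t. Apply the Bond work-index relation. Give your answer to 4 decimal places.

Bond:  W = 10 Wi (1/√P − 1/√F)
1/√391 = 0.050572;  1/√17800 = 0.007495
W = 10·7.8·(0.050572 − 0.007495) = 3.3600 kWh/t
With EF = 1.15: W = 3.3600·1.15 = 3.8640 kWh/t

W = 3.8640 kWh/t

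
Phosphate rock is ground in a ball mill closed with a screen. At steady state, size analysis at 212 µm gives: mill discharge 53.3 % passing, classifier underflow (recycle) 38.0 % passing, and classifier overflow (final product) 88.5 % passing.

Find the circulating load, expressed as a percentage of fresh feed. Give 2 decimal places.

Mass balance on the −212 µm fraction:
(1+r)d = ru + o → r = (o−d)/(d−u)
r = (88.5 − 53.3)/(53.3 − 38.0) = 35.2/15.3 = 2.3007
CL = 100·r = 230.07 %

CL = 230.07 %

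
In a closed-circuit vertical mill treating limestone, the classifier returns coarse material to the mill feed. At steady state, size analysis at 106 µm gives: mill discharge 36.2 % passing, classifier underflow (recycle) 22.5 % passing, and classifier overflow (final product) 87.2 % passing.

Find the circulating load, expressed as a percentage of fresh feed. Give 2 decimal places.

Two-product formula at 106 µm:
(1+r)·d = r·u + o ⇒ r = (o−d)/(d−u)
r = (87.2 − 36.2)/(36.2 − 22.5) = 51.0/13.7 = 3.7226
CL = 100·r = 372.26 %

CL = 372.26 %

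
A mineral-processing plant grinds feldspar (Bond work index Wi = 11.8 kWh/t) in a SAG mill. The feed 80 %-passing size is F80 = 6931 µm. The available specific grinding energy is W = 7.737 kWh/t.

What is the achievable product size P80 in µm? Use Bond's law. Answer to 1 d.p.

Bond:  W = 10 Wi (1/√P − 1/√F)
⇒ 1/√P80 = W/(10·Wi) + 1/√F80
  = 7.7370/(10·11.8) + 1/√6931 = 0.065568 + 0.012012 = 0.077579
P80 = (1/0.077579)² = 12.8900² = 166.15 µm

P80 = 166.2 µm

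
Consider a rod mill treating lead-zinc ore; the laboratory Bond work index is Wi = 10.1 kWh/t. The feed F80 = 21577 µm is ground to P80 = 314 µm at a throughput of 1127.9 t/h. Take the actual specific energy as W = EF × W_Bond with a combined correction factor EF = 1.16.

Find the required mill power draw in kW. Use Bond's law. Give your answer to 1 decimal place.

P = 6557.8 kW

W = 10·Wi·[P80^(−½) − F80^(−½)]
W = 10·10.1·(1/√314 − 1/√21577) = 10·10.1·(0.049626) = 5.0122 kWh/t
W_actual = 1.16 × 5.0122 = 5.8141 kWh/t
Power = W × throughput = 5.8141 kWh/t × 1127.9 t/h = 6557.8 kW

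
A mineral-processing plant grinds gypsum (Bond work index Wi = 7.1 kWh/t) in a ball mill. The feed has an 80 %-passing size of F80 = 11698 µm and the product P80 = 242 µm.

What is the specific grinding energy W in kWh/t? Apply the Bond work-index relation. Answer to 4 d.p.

W = 3.9076 kWh/t

W = 10 Wi (P80^-0.5 − F80^-0.5)
1/√242 = 0.064282;  1/√11698 = 0.009246
W = 10·7.1·(0.064282 − 0.009246) = 3.9076 kWh/t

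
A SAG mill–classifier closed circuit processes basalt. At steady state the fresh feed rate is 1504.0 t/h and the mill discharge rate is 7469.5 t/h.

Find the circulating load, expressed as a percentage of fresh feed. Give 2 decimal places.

Steady state: M = F + R.
R = M − F = 7469.5 − 1504.0 = 5965.5 t/h
CL = 100·R/F = 100·5965.5/1504.0 = 396.64 %

CL = 396.64 %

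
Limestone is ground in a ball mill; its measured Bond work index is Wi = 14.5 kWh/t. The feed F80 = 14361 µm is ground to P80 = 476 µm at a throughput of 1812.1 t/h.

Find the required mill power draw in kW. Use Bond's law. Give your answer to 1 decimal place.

W_Bond = 10·Wi·(1/√P₈₀ − 1/√F₈₀)
W = 10·14.5·(1/√476 − 1/√14361) = 10·14.5·(0.037490) = 5.4361 kWh/t
Power = W × throughput = 5.4361 kWh/t × 1812.1 t/h = 9850.7 kW

P = 9850.7 kW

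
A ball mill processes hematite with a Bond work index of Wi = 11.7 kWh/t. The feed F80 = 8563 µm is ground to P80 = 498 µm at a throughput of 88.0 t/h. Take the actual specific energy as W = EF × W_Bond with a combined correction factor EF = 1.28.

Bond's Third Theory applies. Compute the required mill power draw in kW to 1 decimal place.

W = 10 Wi (P80^-0.5 − F80^-0.5)
W = 10·11.7·(1/√498 − 1/√8563) = 10·11.7·(0.034005) = 3.9785 kWh/t
Corrected W = EF·W_Bond = 1.28·3.9785 = 5.0925 kWh/t
P_mill = W·ṁ = 5.0925·88.0 = 448.1 kW

P = 448.1 kW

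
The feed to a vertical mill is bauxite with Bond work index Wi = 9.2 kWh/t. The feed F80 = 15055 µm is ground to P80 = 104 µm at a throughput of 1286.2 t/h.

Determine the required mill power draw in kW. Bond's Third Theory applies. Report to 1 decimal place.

P = 10638.9 kW

W_Bond = 10·Wi·(1/√P₈₀ − 1/√F₈₀)
W = 10·9.2·(1/√104 − 1/√15055) = 10·9.2·(0.089908) = 8.2715 kWh/t
Mill draw = 8.2715 × 1286.2 = 10638.9 kW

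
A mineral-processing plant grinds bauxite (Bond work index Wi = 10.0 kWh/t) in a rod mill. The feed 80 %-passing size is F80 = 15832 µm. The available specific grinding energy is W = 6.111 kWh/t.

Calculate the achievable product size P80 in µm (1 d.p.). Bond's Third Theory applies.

W_Bond = 10·Wi·(1/√P₈₀ − 1/√F₈₀)
⇒ 1/√P80 = W/(10 Wi) + 1/√F80
  = 6.1110/(10·10.0) + 1/√15832 = 0.061110 + 0.007948 = 0.069058
P80 = (1/0.069058)² = 14.4807² = 209.69 µm

P80 = 209.7 µm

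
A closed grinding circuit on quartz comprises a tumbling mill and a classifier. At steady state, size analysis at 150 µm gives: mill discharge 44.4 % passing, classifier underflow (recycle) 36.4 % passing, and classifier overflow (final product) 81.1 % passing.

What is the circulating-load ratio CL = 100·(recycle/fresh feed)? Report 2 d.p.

Let r = R/F. Size balance at 150 µm:
r = (o − d)/(d − u)
r = (81.1 − 44.4)/(44.4 − 36.4) = 36.7/8.0 = 4.5875
CL = 100·r = 458.75 %

CL = 458.75 %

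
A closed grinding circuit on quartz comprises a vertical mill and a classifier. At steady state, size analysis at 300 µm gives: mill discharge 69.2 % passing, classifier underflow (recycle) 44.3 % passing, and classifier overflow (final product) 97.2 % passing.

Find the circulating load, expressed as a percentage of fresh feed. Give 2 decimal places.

CL = 112.45 %

Balance %-passing 300 µm (r = R/F):
r = (o − d)/(d − u)
r = (97.2 − 69.2)/(69.2 − 44.3) = 28.0/24.9 = 1.1245
CL = 100·r = 112.45 %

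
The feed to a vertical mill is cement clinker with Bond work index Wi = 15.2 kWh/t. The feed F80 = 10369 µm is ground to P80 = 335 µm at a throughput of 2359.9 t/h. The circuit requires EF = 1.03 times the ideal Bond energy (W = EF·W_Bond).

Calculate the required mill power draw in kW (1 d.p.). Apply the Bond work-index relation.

W_Bond = 10·Wi·(1/√P₈₀ − 1/√F₈₀)
W = 10·15.2·(1/√335 − 1/√10369) = 10·15.2·(0.044815) = 6.8119 kWh/t
With EF = 1.03: W = 6.8119·1.03 = 7.0163 kWh/t
P = W·T = 7.0163·2359.9 = 16557.8 kW

P = 16557.8 kW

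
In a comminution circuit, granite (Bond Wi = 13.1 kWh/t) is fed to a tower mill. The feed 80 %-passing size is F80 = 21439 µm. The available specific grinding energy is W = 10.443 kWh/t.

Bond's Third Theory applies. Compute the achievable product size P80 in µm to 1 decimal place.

P80 = 133.5 µm

W = 10·Wi·[P80^(−½) − F80^(−½)]
1/√P80 = 1/√F80 + W/(10·Wi)
  = 10.4430/(10·13.1) + 1/√21439 = 0.079718 + 0.006830 = 0.086547
P80 = (1/0.086547)² = 11.5544² = 133.50 µm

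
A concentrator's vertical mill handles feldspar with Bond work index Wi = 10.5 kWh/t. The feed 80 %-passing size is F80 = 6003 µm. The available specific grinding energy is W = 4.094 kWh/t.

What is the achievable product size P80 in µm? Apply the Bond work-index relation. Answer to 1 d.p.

Bond: W = 10·Wi·(1/√P80 − 1/√F80)
1/√P80 = 1/√F80 + W/(10·Wi)
  = 4.0940/(10·10.5) + 1/√6003 = 0.038990 + 0.012907 = 0.051897
P80 = (1/0.051897)² = 19.2689² = 371.29 µm

P80 = 371.3 µm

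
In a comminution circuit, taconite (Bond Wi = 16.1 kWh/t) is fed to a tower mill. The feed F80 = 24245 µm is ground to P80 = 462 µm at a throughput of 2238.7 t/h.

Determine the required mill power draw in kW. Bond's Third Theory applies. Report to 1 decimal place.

W_Bond = 10·Wi·(1/√P₈₀ − 1/√F₈₀)
W = 10·16.1·(1/√462 − 1/√24245) = 10·16.1·(0.040102) = 6.4564 kWh/t
P = W·T = 6.4564·2238.7 = 14454.0 kW

P = 14454.0 kW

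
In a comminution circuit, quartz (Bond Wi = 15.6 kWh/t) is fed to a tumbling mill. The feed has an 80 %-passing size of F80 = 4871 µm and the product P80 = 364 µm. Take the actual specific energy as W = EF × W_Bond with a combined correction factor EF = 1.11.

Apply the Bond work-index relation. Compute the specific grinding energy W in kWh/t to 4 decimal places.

W = 6.5950 kWh/t

W = 10 Wi / √P80 − 10 Wi / √F80
1/√364 = 0.052414;  1/√4871 = 0.014328
W = 10·15.6·(0.052414 − 0.014328) = 5.9414 kWh/t
With EF = 1.11: W = 5.9414·1.11 = 6.5950 kWh/t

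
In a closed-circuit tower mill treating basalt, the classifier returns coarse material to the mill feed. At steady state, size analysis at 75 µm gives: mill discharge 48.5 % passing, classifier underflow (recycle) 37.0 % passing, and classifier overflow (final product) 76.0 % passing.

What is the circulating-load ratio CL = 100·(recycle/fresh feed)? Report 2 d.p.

CL = 239.13 %

Classifier node, passing 75 µm:
r = (o − d)/(d − u)
r = (76.0 − 48.5)/(48.5 − 37.0) = 27.5/11.5 = 2.3913
CL = 100·r = 239.13 %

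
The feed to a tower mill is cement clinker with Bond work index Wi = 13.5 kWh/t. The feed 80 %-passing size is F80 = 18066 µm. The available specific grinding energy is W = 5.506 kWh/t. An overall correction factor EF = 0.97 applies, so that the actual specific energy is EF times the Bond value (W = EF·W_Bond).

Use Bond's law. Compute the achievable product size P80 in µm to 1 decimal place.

W = 10 Wi (P80^-0.5 − F80^-0.5)
W_Bond = W / EF = 5.506 / 0.97 = 5.6763 kWh/t
P80^(−½) = W_Bond/(10 Wi) + F80^(−½)
  = 5.6763/(10·13.5) + 1/√18066 = 0.042047 + 0.007440 = 0.049487
P80 = (1/0.049487)² = 20.2075² = 408.34 µm

P80 = 408.3 µm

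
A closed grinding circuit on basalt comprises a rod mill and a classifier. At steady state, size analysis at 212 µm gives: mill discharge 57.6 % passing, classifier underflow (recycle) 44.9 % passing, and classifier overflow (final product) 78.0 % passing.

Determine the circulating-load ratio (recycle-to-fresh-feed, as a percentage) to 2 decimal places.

Two-product formula at 212 µm:
(1+r)d = ru + o → r = (o−d)/(d−u)
r = (78.0 − 57.6)/(57.6 − 44.9) = 20.4/12.7 = 1.6063
CL = 100·r = 160.63 %

CL = 160.63 %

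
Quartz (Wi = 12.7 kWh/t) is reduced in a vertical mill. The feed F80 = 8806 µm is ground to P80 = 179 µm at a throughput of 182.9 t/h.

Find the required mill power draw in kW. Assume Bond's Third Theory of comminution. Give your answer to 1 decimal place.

P = 1488.6 kW

W = 10·Wi·[P80^(−½) − F80^(−½)]
W = 10·12.7·(1/√179 − 1/√8806) = 10·12.7·(0.064087) = 8.1391 kWh/t
P = W·T = 8.1391·182.9 = 1488.6 kW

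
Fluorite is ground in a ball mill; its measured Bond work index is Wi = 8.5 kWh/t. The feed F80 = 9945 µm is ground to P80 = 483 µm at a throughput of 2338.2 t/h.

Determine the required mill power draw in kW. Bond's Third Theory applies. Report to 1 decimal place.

P = 7050.3 kW

W = 10 Wi / √P80 − 10 Wi / √F80
W = 10·8.5·(1/√483 − 1/√9945) = 10·8.5·(0.035474) = 3.0153 kWh/t
Mill draw = 3.0153 × 2338.2 = 7050.3 kW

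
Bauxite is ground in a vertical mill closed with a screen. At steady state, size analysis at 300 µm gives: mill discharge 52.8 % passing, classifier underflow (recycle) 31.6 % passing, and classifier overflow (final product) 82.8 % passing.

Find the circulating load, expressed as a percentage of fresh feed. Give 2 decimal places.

CL = 141.51 %

Classifier node, passing 300 µm:
d + r·d = r·u + o → r(d−u) = o−d
r = (82.8 − 52.8)/(52.8 − 31.6) = 30.0/21.2 = 1.4151
CL = 100·r = 141.51 %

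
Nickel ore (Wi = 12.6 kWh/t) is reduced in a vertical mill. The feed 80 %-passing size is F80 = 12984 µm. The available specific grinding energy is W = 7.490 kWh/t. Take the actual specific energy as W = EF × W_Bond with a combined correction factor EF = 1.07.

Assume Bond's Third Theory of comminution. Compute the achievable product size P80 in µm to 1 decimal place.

W = 10 Wi (1/√P80 − 1/√F80)  [Bond]
W_Bond = W / EF = 7.490 / 1.07 = 7.0000 kWh/t
⇒ 1/√P80 = W_Bond/(10·Wi) + 1/√F80
  = 7.0000/(10·12.6) + 1/√12984 = 0.055556 + 0.008776 = 0.064332
P80 = (1/0.064332)² = 15.5445² = 241.63 µm

P80 = 241.6 µm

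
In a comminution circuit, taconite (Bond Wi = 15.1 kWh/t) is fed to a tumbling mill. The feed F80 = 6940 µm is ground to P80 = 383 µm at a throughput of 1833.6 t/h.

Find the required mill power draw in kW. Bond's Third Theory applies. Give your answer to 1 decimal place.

Bond:  W = 10 Wi (1/√P − 1/√F)
W = 10·15.1·(1/√383 − 1/√6940) = 10·15.1·(0.039094) = 5.9032 kWh/t
P = W·T = 5.9032·1833.6 = 10824.0 kW

P = 10824.0 kW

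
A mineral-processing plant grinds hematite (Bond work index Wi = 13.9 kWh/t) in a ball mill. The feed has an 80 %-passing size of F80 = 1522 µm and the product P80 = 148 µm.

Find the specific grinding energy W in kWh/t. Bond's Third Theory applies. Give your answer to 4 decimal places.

W = 7.8628 kWh/t

W = 10 Wi / √P80 − 10 Wi / √F80
1/√148 = 0.082199;  1/√1522 = 0.025633
W = 10·13.9·(0.082199 − 0.025633) = 7.8628 kWh/t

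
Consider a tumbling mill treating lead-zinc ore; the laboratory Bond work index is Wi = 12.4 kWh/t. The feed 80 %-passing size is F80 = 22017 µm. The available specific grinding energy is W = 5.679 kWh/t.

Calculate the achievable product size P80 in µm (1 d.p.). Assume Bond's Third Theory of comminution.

W = 10 Wi / √P80 − 10 Wi / √F80
1/√P80 = 1/√F80 + W/(10·Wi)
  = 5.6790/(10·12.4) + 1/√22017 = 0.045798 + 0.006739 = 0.052538
P80 = (1/0.052538)² = 19.0339² = 362.29 µm

P80 = 362.3 µm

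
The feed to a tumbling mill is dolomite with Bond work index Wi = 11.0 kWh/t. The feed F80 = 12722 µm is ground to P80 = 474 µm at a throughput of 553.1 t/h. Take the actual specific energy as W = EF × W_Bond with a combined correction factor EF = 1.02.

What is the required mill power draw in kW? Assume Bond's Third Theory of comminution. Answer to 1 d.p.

Bond:  W = 10 Wi (1/√P − 1/√F)
W = 10·11.0·(1/√474 − 1/√12722) = 10·11.0·(0.037066) = 4.0772 kWh/t
Corrected W = EF·W_Bond = 1.02·4.0772 = 4.1588 kWh/t
P_mill = W·ṁ = 4.1588·553.1 = 2300.2 kW

P = 2300.2 kW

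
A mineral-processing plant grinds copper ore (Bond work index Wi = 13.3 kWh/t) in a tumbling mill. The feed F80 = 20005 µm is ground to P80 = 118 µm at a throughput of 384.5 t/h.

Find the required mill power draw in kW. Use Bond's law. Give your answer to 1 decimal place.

W = 10·Wi·(P80^(-½) − F80^(-½))
W = 10·13.3·(1/√118 − 1/√20005) = 10·13.3·(0.084987) = 11.3033 kWh/t
Mill draw = 11.3033 × 384.5 = 4346.1 kW

P = 4346.1 kW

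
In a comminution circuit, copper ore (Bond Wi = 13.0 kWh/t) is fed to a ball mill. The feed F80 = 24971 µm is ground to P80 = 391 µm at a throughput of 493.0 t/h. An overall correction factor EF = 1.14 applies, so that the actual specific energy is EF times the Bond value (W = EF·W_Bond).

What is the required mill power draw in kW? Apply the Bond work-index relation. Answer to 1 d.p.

P = 3232.6 kW

W_Bond = 10·Wi·(1/√P₈₀ − 1/√F₈₀)
W = 10·13.0·(1/√391 − 1/√24971) = 10·13.0·(0.044244) = 5.7517 kWh/t
Apply correction: 5.7517 × 1.14 = 6.5570 kWh/t
P_mill = W·ṁ = 6.5570·493.0 = 3232.6 kW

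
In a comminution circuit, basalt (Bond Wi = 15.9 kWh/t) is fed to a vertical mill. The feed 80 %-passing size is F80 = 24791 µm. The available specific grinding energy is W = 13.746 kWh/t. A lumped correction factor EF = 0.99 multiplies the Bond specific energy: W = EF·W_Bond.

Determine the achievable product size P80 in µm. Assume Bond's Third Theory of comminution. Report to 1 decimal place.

W = 10 Wi (1/√P80 − 1/√F80)  [Bond]
W_Bond = W / EF = 13.746 / 0.99 = 13.8848 kWh/t
⇒ 1/√P80 = W_Bond/(10 Wi) + 1/√F80
  = 13.8848/(10·15.9) + 1/√24791 = 0.087326 + 0.006351 = 0.093677
P80 = (1/0.093677)² = 10.6750² = 113.95 µm

P80 = 114.0 µm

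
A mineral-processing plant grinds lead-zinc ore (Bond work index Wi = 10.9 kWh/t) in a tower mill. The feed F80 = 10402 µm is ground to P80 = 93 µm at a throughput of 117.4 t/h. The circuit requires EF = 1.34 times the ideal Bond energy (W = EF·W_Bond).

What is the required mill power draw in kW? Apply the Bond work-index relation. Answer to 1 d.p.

W = 10·Wi·(P80^(-½) − F80^(-½))
W = 10·10.9·(1/√93 − 1/√10402) = 10·10.9·(0.093890) = 10.2340 kWh/t
W_actual = 1.34 × 10.2340 = 13.7136 kWh/t
P = W·T = 13.7136·117.4 = 1610.0 kW

P = 1610.0 kW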